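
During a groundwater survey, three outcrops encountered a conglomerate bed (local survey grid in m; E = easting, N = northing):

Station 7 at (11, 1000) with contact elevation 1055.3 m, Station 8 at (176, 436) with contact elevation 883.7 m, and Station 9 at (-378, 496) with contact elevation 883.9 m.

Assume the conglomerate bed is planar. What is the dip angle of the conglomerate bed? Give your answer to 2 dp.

Let the plane be z = a·E + b·N + c.
Station 8−Station 7: 165a − 564b = −171.6;  Station 9−Station 7: −389a − 504b = −171.4.
Solving gives a = 0.03366, b = 0.31410.
Gradient magnitude |∇z| = √(a² + b²) = √(0.00113 + 0.09866) = 0.31590.
True dip = arctan(0.31590) = 17.53°, dipping toward S (azimuth ≈ 186°).

17.53°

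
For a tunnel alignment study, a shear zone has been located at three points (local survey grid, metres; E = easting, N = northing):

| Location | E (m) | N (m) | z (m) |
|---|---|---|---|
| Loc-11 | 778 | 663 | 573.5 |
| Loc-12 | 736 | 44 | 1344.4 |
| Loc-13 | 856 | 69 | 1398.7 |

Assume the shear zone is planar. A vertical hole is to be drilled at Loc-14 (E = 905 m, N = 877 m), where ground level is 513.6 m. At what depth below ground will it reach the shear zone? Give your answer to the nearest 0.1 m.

Let the plane be z = a·E + b·N + c.
Loc-12−Loc-11: −42a − 619b = 770.9;  Loc-13−Loc-11: 78a − 594b = 825.2.
Solving gives a = 0.72217, b = −1.29440.
Then c = 573.5 − a·778 − b·663 = 869.84.
At (905, 877): z_contact = 653.56 − 1135.19 + 869.84 = 388.21 m.
Depth below ground = 513.6 − 388.21 = 125.4 m.

125.4 m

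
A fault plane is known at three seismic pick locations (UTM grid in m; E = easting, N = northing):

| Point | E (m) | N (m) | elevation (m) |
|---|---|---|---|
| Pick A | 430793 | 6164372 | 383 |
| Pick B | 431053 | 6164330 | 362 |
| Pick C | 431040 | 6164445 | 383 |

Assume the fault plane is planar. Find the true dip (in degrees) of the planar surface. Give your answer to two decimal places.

10.44°

Let the plane be z = a·E + b·N + c.
Pick B−Pick A: 260a − 42b = −21;  Pick C−Pick A: 247a + 73b = 0.
Solving gives a = −0.05222, b = 0.17671.
Gradient magnitude |∇z| = √(a² + b²) = √(0.00273 + 0.03122) = 0.18426.
True dip = arctan(0.18426) = 10.44°, dipping toward SSE (azimuth ≈ 164°).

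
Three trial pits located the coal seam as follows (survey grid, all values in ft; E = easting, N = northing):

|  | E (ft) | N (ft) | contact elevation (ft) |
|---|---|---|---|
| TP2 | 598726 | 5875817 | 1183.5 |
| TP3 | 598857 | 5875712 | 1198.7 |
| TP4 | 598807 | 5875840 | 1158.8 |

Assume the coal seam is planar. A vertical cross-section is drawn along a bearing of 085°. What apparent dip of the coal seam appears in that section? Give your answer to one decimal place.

12.8°

Let the plane be z = a·E + b·N + c.
TP3−TP2: 131a − 105b = 15.2;  TP4−TP2: 81a + 23b = −24.7.
Solving gives a = −0.19482, b = −0.38782.
Unit vector along 085° is (sin 85°, cos 85°) = (0.9962, 0.0872).
Slope in that direction = a·(0.9962) + b·(0.0872) = −0.22788.
Apparent dip = arctan|0.22788| = 12.8° (true dip is 23.5°, so apparent ≤ true as expected).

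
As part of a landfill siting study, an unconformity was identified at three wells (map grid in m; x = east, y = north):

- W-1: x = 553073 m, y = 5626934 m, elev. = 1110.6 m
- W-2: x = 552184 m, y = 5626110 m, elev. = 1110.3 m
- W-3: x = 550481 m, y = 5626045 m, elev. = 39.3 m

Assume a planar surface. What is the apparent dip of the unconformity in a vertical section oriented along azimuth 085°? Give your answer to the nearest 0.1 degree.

30.6°

Let the plane be z = a·x + b·y + c.
W-2−W-1: −889a − 824b = −0.3;  W-3−W-1: −2592a − 889b = −1071.3.
Solving gives a = 0.65588, b = −0.70726.
Unit vector along 085° is (sin 85°, cos 85°) = (0.9962, 0.0872).
Slope in that direction = a·(0.9962) + b·(0.0872) = 0.59175.
Apparent dip = arctan|0.59175| = 30.6° (true dip is 44.0°, so apparent ≤ true as expected).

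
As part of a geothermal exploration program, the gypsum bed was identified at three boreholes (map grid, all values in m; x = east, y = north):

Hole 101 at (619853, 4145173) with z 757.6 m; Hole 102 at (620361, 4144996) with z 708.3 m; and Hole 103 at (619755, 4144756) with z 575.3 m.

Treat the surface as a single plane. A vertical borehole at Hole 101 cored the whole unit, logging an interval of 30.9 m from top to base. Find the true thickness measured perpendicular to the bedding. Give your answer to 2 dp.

Two edge vectors: Hole 101→Hole 102 = (508, -177, -49.3), Hole 101→Hole 103 = (-98, -417, -182.3).
Normal n = (Hole 101→Hole 102) × (Hole 101→Hole 103) = (11709, 97439.8, -229182).
So ∂z/∂x = −n_x/n_z = 0.05109 and ∂z/∂y = −n_y/n_z = 0.42516.
|∇z| = √(a²+b²) = 0.42822, so dip δ = arctan(0.42822) = 23.18°.
True thickness = vertical thickness × cos δ = 30.9 × cos 23.18° = 28.41 m.

28.41 m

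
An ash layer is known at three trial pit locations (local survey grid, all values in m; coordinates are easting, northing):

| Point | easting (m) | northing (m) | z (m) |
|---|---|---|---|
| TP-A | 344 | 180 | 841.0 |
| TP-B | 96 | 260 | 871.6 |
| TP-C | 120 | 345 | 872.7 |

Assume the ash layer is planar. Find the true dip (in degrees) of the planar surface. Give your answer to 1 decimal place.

6.7°

Let the plane be z = a·easting + b·northing + c.
TP-B−TP-A: −248a + 80b = 30.6;  TP-C−TP-A: −224a + 165b = 31.7.
Solving gives a = −0.10926, b = 0.04379.
Gradient magnitude |∇z| = √(a² + b²) = √(0.01194 + 0.00192) = 0.11771.
True dip = arctan(0.11771) = 6.7°, dipping toward ESE (azimuth ≈ 112°).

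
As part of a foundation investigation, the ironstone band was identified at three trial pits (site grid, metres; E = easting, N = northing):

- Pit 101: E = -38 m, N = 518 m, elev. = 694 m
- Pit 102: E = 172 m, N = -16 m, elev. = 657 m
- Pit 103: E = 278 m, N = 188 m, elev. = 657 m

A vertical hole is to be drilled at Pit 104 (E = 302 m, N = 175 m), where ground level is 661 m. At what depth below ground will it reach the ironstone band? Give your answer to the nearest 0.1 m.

Let the plane be z = a·E + b·N + c.
Pit 102−Pit 101: 210a − 534b = −37;  Pit 103−Pit 101: 316a − 330b = −37.
Solving gives a = −0.07590, b = 0.03944.
Then c = 694 − a·-38 − b·518 = 670.69.
At (302, 175): z_contact = −22.92 + 6.90 + 670.69 = 654.67 m.
Depth below ground = 661 − 654.67 = 6.3 m.

6.3 m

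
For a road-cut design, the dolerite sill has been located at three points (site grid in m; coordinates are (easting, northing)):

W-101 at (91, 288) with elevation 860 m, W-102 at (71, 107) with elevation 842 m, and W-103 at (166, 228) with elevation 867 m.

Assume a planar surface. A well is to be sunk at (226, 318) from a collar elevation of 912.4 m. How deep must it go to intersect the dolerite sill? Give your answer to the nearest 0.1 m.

28.5 m

Two edge vectors: W-101→W-102 = (-20, -181, -18), W-101→W-103 = (75, -60, 7).
Normal n = (W-101→W-102) × (W-101→W-103) = (-2347, -1210, 14775).
So ∂z/∂E = −n_x/n_z = 0.15885 and ∂z/∂N = −n_y/n_z = 0.08190.
Intercept c from W-101: 860 − 14.46 − 23.59 = 821.96.
At (226, 318): z_contact = 35.90 + 26.04 + 821.96 = 883.90 m.
Depth below ground = 912.4 − 883.90 = 28.5 m.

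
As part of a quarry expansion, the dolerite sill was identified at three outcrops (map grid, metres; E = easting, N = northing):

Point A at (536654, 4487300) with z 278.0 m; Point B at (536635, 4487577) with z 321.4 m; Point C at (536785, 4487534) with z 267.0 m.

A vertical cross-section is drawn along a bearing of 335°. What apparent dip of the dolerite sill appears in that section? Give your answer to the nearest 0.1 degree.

14.5°

Two edge vectors: Point A→Point B = (-19, 277, 43.4), Point A→Point C = (131, 234, -11).
Normal n = (Point A→Point B) × (Point A→Point C) = (-13202.6, 5476.4, -40733).
So ∂z/∂E = −n_x/n_z = −0.32413 and ∂z/∂N = −n_y/n_z = 0.13445.
Unit vector along 335° is (sin 335°, cos 335°) = (-0.4226, 0.9063).
Slope in that direction = a·(-0.4226) + b·(0.9063) = 0.25883.
Apparent dip = arctan|0.25883| = 14.5° (true dip is 19.3°, so apparent ≤ true as expected).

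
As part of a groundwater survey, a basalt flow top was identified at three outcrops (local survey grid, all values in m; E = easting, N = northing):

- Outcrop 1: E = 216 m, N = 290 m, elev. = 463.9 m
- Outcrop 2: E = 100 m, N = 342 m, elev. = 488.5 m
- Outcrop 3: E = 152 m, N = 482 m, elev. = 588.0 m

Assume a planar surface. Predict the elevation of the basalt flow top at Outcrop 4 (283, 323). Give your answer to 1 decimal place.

Let the plane be z = a·E + b·N + c.
Outcrop 2−Outcrop 1: −116a + 52b = 24.6;  Outcrop 3−Outcrop 1: −64a + 192b = 124.1.
Solving gives a = 0.09132, b = 0.67679.
Then c = 463.9 − a·216 − b·290 = 247.90.
At (283, 323): z = 25.8 + 218.6 + 247.90 = 492.4 m.

492.4 m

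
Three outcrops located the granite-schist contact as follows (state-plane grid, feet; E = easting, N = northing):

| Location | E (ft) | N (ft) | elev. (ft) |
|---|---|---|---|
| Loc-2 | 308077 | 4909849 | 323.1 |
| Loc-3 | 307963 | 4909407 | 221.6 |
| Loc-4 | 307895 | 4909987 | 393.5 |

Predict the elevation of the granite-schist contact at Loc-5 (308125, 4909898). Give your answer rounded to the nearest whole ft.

328 ft

Two edge vectors: Loc-2→Loc-3 = (-114, -442, -101.5), Loc-2→Loc-4 = (-182, 138, 70.4).
Normal n = (Loc-2→Loc-3) × (Loc-2→Loc-4) = (-17109.8, 26498.6, -96176).
So ∂z/∂E = −n_x/n_z = −0.17790093 and ∂z/∂N = −n_y/n_z = 0.27552196.
Intercept c from Loc-2: 323.1 + 54807.19 − 1352771.22 = −1297640.93.
At (308125, 4909898): z = −54815.7 + 1352784.7 − 1297640.93 = 328.1 ft.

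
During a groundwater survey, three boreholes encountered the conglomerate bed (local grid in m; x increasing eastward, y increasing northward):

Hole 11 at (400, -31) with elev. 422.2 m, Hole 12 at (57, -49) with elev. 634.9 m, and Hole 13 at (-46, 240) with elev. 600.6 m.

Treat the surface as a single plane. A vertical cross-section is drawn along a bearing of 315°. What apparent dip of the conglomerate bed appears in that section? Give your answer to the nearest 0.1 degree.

Two edge vectors: Hole 11→Hole 12 = (-343, -18, 212.7), Hole 11→Hole 13 = (-446, 271, 178.4).
Normal n = (Hole 11→Hole 12) × (Hole 11→Hole 13) = (-60852.9, -33673, -100981).
So ∂z/∂x = −n_x/n_z = −0.60262 and ∂z/∂y = −n_y/n_z = −0.33346.
Unit vector along 315° is (sin 315°, cos 315°) = (-0.7071, 0.7071).
Slope in that direction = a·(-0.7071) + b·(0.7071) = 0.19032.
Apparent dip = arctan|0.19032| = 10.8° (true dip is 34.6°, so apparent ≤ true as expected).

10.8°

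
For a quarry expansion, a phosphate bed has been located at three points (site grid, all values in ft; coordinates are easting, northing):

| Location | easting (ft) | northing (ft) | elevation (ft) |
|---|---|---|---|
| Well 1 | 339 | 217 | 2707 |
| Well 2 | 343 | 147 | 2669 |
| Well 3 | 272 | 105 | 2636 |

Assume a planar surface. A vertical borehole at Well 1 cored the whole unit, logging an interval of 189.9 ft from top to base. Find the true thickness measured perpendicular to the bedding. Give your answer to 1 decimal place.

Let the plane be z = a·easting + b·northing + c.
Well 2−Well 1: 4a − 70b = −38;  Well 3−Well 1: −67a − 112b = −71.
Solving gives a = 0.13896, b = 0.55080.
|∇z| = √(a²+b²) = 0.56806, so dip δ = arctan(0.56806) = 29.60°.
True thickness = vertical thickness × cos δ = 189.9 × cos 29.60° = 165.1 ft.

165.1 ft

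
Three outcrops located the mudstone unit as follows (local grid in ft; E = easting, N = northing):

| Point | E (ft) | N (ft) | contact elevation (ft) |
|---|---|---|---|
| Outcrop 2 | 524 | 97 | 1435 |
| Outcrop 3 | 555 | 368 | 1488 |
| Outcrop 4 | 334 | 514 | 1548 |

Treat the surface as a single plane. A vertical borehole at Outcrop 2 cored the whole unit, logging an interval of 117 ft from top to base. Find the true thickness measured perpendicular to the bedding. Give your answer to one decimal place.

113.5 ft

Two edge vectors: Outcrop 2→Outcrop 3 = (31, 271, 53), Outcrop 2→Outcrop 4 = (-190, 417, 113).
Normal n = (Outcrop 2→Outcrop 3) × (Outcrop 2→Outcrop 4) = (8522, -13573, 64417).
So ∂z/∂E = −n_x/n_z = −0.13229 and ∂z/∂N = −n_y/n_z = 0.21071.
|∇z| = √(a²+b²) = 0.24879, so dip δ = arctan(0.24879) = 13.97°.
True thickness = vertical thickness × cos δ = 117 × cos 13.97° = 113.5 ft.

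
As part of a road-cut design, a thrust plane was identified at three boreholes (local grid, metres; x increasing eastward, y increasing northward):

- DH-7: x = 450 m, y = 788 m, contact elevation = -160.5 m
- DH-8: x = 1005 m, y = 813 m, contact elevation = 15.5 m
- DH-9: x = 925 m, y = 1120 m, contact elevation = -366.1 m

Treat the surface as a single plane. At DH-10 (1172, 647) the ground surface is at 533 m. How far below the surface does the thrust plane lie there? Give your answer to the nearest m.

266 m

Let the plane be z = a·x + b·y + c.
DH-8−DH-7: 555a + 25b = 176;  DH-9−DH-7: 475a + 332b = −205.6.
Solving gives a = 0.36878, b = −1.14690.
Then c = -160.5 − a·450 − b·788 = 577.30.
At (1172, 647): z_contact = 432.2 − 742.0 + 577.30 = 267.5 m.
Depth below ground = 533 − 267.5 = 266 m.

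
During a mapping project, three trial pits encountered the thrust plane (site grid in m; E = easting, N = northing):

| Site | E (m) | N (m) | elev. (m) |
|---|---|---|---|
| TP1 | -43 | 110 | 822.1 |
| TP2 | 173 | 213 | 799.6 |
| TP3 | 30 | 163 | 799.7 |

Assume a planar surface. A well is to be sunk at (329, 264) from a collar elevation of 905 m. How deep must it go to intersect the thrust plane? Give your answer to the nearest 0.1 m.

102.6 m

Let the plane be z = a·E + b·N + c.
TP2−TP1: 216a + 103b = −22.5;  TP3−TP1: 73a + 53b = −22.4.
Solving gives a = 0.28371, b = −0.81341.
Then c = 822.1 − a·-43 − b·110 = 923.78.
At (329, 264): z_contact = 93.34 − 214.74 + 923.78 = 802.37 m.
Depth below ground = 905 − 802.37 = 102.6 m.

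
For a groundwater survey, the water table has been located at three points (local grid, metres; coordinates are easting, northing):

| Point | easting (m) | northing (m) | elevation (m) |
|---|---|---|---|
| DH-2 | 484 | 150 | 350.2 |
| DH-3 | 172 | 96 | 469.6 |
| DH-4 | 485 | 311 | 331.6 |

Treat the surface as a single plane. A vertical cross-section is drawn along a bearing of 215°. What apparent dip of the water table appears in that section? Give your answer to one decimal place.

16.8°

Two edge vectors: DH-2→DH-3 = (-312, -54, 119.4), DH-2→DH-4 = (1, 161, -18.6).
Normal n = (DH-2→DH-3) × (DH-2→DH-4) = (-18219, -5683.8, -50178).
So ∂z/∂easting = −n_x/n_z = −0.36309 and ∂z/∂northing = −n_y/n_z = −0.11327.
Unit vector along 215° is (sin 215°, cos 215°) = (-0.5736, -0.8192).
Slope in that direction = a·(-0.5736) + b·(-0.8192) = 0.30105.
Apparent dip = arctan|0.30105| = 16.8° (true dip is 20.8°, so apparent ≤ true as expected).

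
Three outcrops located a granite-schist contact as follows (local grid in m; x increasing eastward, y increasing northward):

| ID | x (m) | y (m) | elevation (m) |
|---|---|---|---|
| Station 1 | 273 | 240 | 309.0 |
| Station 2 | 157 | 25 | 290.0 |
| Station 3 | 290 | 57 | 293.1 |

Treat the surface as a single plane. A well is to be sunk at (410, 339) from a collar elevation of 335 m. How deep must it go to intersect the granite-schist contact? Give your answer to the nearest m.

17 m

Let the plane be z = a·x + b·y + c.
Station 2−Station 1: −116a − 215b = −19;  Station 3−Station 1: 17a − 183b = −15.9.
Solving gives a = 0.00235, b = 0.08710.
Then c = 309 − a·273 − b·240 = 287.45.
At (410, 339): z_contact = 1.0 + 29.5 + 287.45 = 317.9 m.
Depth below ground = 335 − 317.9 = 17 m.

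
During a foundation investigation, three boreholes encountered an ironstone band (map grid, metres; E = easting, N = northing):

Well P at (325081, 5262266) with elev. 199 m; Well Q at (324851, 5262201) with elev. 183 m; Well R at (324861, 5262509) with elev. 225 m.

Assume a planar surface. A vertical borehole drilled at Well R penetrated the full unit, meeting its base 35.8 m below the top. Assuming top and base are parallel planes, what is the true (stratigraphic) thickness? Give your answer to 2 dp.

35.46 m

Two edge vectors: Well P→Well Q = (-230, -65, -16), Well P→Well R = (-220, 243, 26).
Normal n = (Well P→Well Q) × (Well P→Well R) = (2198, 9500, -70190).
So ∂z/∂E = −n_x/n_z = 0.03132 and ∂z/∂N = −n_y/n_z = 0.13535.
|∇z| = √(a²+b²) = 0.13892, so dip δ = arctan(0.13892) = 7.91°.
True thickness = vertical thickness × cos δ = 35.8 × cos 7.91° = 35.46 m.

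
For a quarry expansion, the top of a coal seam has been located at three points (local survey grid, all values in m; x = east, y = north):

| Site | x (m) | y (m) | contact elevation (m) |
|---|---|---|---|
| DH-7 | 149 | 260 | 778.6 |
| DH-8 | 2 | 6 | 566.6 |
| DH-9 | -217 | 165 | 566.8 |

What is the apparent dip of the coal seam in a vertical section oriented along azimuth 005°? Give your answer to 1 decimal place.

Let the plane be z = a·x + b·y + c.
DH-8−DH-7: −147a − 254b = −212;  DH-9−DH-7: −366a − 95b = −211.8.
Solving gives a = 0.42605, b = 0.58808.
Unit vector along 005° is (sin 5°, cos 5°) = (0.0872, 0.9962).
Slope in that direction = a·(0.0872) + b·(0.9962) = 0.62297.
Apparent dip = arctan|0.62297| = 31.9° (true dip is 36.0°, so apparent ≤ true as expected).

31.9°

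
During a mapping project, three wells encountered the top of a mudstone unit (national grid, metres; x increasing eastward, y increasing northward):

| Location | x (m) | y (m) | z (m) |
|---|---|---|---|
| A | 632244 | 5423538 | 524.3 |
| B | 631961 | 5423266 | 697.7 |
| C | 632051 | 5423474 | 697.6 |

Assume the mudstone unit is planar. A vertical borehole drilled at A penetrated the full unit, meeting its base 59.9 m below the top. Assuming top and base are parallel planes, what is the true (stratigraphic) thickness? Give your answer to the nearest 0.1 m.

39.5 m

Two edge vectors: A→B = (-283, -272, 173.4), A→C = (-193, -64, 173.3).
Normal n = (A→B) × (A→C) = (-36040, 15577.7, -34384).
So ∂z/∂x = −n_x/n_z = −1.04816 and ∂z/∂y = −n_y/n_z = 0.45305.
|∇z| = √(a²+b²) = 1.14188, so dip δ = arctan(1.14188) = 48.79°.
True thickness = vertical thickness × cos δ = 59.9 × cos 48.79° = 39.5 m.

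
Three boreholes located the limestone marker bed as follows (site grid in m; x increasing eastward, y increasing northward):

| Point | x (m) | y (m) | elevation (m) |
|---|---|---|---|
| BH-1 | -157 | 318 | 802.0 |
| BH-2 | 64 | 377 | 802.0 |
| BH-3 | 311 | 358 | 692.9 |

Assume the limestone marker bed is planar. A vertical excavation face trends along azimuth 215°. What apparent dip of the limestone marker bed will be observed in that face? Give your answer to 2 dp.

Two edge vectors: BH-1→BH-2 = (221, 59, 0), BH-1→BH-3 = (468, 40, -109.1).
Normal n = (BH-1→BH-2) × (BH-1→BH-3) = (-6436.9, 24111.1, -18772).
So ∂z/∂x = −n_x/n_z = −0.34290 and ∂z/∂y = −n_y/n_z = 1.28442.
Unit vector along 215° is (sin 215°, cos 215°) = (-0.5736, -0.8192).
Slope in that direction = a·(-0.5736) + b·(-0.8192) = −0.85546.
Apparent dip = arctan|0.85546| = 40.55° (true dip is 53.0°, so apparent ≤ true as expected).

40.55°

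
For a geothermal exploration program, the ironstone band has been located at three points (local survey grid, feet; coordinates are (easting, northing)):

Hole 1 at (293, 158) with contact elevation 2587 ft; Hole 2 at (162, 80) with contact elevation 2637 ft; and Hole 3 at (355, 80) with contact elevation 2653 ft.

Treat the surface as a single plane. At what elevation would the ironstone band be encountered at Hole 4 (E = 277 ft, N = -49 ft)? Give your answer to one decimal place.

2747.2 ft

Let the plane be z = a·E + b·N + c.
Hole 2−Hole 1: −131a − 78b = 50;  Hole 3−Hole 1: 62a − 78b = 66.
Solving gives a = 0.08290, b = −0.78026.
Then c = 2587 − a·293 − b·158 = 2685.99.
At (277, -49): z = 23.0 + 38.2 + 2685.99 = 2747.2 ft.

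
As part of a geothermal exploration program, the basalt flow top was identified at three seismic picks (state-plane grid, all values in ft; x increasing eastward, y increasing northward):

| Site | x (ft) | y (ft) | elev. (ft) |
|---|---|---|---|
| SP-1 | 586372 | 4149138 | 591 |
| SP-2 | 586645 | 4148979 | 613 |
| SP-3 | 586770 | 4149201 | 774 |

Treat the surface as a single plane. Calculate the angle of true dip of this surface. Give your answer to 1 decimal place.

Two edge vectors: SP-1→SP-2 = (273, -159, 22), SP-1→SP-3 = (398, 63, 183).
Normal n = (SP-1→SP-2) × (SP-1→SP-3) = (-30483, -41203, 80481).
So ∂z/∂x = −n_x/n_z = 0.37876 and ∂z/∂y = −n_y/n_z = 0.51196.
Gradient magnitude |∇z| = √(a² + b²) = √(0.14346 + 0.26210) = 0.63684.
True dip = arctan(0.63684) = 32.5°, dipping toward SW (azimuth ≈ 216°).

32.5°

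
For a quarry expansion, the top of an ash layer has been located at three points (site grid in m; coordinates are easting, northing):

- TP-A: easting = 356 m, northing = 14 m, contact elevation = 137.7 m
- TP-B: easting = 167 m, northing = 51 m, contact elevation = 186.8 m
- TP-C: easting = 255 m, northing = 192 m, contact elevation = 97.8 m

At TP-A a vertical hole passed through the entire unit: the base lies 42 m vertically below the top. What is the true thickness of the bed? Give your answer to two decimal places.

36.96 m

Let the plane be z = a·easting + b·northing + c.
TP-B−TP-A: −189a + 37b = 49.1;  TP-C−TP-A: −101a + 178b = −39.9.
Solving gives a = −0.34162, b = −0.41800.
|∇z| = √(a²+b²) = 0.53984, so dip δ = arctan(0.53984) = 28.36°.
True thickness = vertical thickness × cos δ = 42 × cos 28.36° = 36.96 m.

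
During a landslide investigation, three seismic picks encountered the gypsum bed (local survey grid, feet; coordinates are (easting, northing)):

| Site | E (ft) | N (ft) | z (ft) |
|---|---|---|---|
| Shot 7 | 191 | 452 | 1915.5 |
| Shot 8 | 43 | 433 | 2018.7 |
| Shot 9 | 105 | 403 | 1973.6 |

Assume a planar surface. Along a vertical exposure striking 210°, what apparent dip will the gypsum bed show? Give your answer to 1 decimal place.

17.2°

Let the plane be z = a·E + b·N + c.
Shot 8−Shot 7: −148a − 19b = 103.2;  Shot 9−Shot 7: −86a − 49b = 58.1.
Solving gives a = −0.70361, b = 0.04920.
Unit vector along 210° is (sin 210°, cos 210°) = (-0.5000, -0.8660).
Slope in that direction = a·(-0.5000) + b·(-0.8660) = 0.30920.
Apparent dip = arctan|0.30920| = 17.2° (true dip is 35.2°, so apparent ≤ true as expected).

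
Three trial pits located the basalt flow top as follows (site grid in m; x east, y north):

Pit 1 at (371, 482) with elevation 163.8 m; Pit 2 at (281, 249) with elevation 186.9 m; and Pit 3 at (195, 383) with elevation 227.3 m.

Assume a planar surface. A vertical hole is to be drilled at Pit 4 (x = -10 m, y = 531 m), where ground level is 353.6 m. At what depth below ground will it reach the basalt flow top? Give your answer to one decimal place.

38.8 m

Two edge vectors: Pit 1→Pit 2 = (-90, -233, 23.1), Pit 1→Pit 3 = (-176, -99, 63.5).
Normal n = (Pit 1→Pit 2) × (Pit 1→Pit 3) = (-12508.6, 1649.4, -32098).
So ∂z/∂x = −n_x/n_z = −0.38970 and ∂z/∂y = −n_y/n_z = 0.05139.
Intercept c from Pit 1: 163.8 + 144.58 − 24.77 = 283.61.
At (-10, 531): z_contact = 3.90 + 27.29 + 283.61 = 314.79 m.
Depth below ground = 353.6 − 314.79 = 38.8 m.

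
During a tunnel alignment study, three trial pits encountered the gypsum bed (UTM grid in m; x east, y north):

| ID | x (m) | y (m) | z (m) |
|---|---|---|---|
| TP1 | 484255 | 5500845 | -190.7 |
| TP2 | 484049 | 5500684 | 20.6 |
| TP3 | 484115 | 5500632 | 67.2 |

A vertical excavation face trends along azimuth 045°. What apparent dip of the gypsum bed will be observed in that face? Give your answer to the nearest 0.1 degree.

Let the plane be z = a·x + b·y + c.
TP2−TP1: −206a − 161b = 211.3;  TP3−TP1: −140a − 213b = 257.9.
Solving gives a = −0.16332, b = −1.10345.
Unit vector along 045° is (sin 45°, cos 45°) = (0.7071, 0.7071).
Slope in that direction = a·(0.7071) + b·(0.7071) = −0.89574.
Apparent dip = arctan|0.89574| = 41.9° (true dip is 48.1°, so apparent ≤ true as expected).

41.9°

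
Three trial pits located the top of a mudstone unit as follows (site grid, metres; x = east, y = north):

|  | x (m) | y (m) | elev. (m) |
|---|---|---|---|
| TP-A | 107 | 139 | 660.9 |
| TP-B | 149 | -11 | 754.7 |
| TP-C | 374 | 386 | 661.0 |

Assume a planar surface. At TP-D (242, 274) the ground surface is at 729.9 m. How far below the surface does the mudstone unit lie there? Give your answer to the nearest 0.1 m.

Two edge vectors: TP-A→TP-B = (42, -150, 93.8), TP-A→TP-C = (267, 247, 0.1).
Normal n = (TP-A→TP-B) × (TP-A→TP-C) = (-23183.6, 25040.4, 50424).
So ∂z/∂x = −n_x/n_z = 0.45977 and ∂z/∂y = −n_y/n_z = −0.49660.
Intercept c from TP-A: 660.9 − 49.20 + 69.03 = 680.73.
At (242, 274): z_contact = 111.27 − 136.07 + 680.73 = 655.93 m.
Depth below ground = 729.9 − 655.93 = 74.0 m.

74.0 m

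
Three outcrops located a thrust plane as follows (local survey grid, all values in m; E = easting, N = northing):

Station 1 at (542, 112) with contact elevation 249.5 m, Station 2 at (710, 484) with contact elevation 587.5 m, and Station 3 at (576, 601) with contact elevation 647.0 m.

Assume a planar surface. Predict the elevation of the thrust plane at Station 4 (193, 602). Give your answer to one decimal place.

Let the plane be z = a·E + b·N + c.
Station 2−Station 1: 168a + 372b = 338;  Station 3−Station 1: 34a + 489b = 397.5.
Solving gives a = 0.25052, b = 0.79547.
Then c = 249.5 − a·542 − b·112 = 24.63.
At (193, 602): z = 48.3 + 478.9 + 24.63 = 551.8 m.

551.8 m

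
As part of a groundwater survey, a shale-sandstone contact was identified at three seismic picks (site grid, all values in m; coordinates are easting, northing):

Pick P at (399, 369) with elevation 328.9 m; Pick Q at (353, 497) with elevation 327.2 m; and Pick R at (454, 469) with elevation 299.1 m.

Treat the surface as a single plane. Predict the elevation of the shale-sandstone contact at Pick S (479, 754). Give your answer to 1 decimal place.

Two edge vectors: Pick P→Pick Q = (-46, 128, -1.7), Pick P→Pick R = (55, 100, -29.8).
Normal n = (Pick P→Pick Q) × (Pick P→Pick R) = (-3644.4, -1464.3, -11640).
So ∂z/∂easting = −n_x/n_z = −0.31309 and ∂z/∂northing = −n_y/n_z = −0.12580.
Intercept c from Pick P: 328.9 + 124.92 + 46.42 = 500.24.
At (479, 754): z = −150.0 − 94.9 + 500.24 = 255.4 m.

255.4 m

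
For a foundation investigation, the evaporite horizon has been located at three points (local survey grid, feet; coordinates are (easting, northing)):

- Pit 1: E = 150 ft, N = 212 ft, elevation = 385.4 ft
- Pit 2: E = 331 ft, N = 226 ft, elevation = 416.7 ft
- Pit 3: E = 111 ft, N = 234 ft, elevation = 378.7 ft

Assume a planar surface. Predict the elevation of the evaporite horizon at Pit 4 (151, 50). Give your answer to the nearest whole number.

385 ft

Two edge vectors: Pit 1→Pit 2 = (181, 14, 31.3), Pit 1→Pit 3 = (-39, 22, -6.7).
Normal n = (Pit 1→Pit 2) × (Pit 1→Pit 3) = (-782.4, -8, 4528).
So ∂z/∂E = −n_x/n_z = 0.17279 and ∂z/∂N = −n_y/n_z = 0.00177.
Intercept c from Pit 1: 385.4 − 25.92 − 0.37 = 359.11.
At (151, 50): z = 26.1 + 0.1 + 359.11 = 385.3 ft.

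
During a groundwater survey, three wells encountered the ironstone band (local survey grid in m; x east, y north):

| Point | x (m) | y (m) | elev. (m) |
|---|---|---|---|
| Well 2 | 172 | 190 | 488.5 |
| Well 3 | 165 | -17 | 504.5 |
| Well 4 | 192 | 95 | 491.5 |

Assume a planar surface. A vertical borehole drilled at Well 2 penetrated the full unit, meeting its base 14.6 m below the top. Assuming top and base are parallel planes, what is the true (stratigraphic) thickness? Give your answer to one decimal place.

Let the plane be z = a·x + b·y + c.
Well 3−Well 2: −7a − 207b = 16;  Well 4−Well 2: 20a − 95b = 3.
Solving gives a = −0.18710, b = −0.07097.
|∇z| = √(a²+b²) = 0.20010, so dip δ = arctan(0.20010) = 11.32°.
True thickness = vertical thickness × cos δ = 14.6 × cos 11.32° = 14.3 m.

14.3 m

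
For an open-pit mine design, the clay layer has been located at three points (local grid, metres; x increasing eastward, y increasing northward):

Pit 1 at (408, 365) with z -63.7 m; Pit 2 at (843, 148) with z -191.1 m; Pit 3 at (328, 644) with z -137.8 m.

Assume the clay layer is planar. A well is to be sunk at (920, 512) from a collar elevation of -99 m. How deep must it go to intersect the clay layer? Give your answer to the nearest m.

279 m

Let the plane be z = a·x + b·y + c.
Pit 2−Pit 1: 435a − 217b = −127.4;  Pit 3−Pit 1: −80a + 279b = −74.1.
Solving gives a = −0.49636, b = −0.40792.
Then c = -63.7 − a·408 − b·365 = 287.71.
At (920, 512): z_contact = −456.7 − 208.9 + 287.71 = -377.8 m.
Depth below ground = -99 − (-377.8) = 279 m.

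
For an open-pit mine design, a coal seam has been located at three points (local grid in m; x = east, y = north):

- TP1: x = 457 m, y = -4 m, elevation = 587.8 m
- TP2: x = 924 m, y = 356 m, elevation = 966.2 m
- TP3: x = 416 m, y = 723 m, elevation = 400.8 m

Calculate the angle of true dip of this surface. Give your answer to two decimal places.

Let the plane be z = a·x + b·y + c.
TP2−TP1: 467a + 360b = 378.4;  TP3−TP1: −41a + 727b = −187.
Solving gives a = 0.96654, b = −0.20271.
Gradient magnitude |∇z| = √(a² + b²) = √(0.93421 + 0.04109) = 0.98757.
True dip = arctan(0.98757) = 44.64°, dipping toward WNW (azimuth ≈ 282°).

44.64°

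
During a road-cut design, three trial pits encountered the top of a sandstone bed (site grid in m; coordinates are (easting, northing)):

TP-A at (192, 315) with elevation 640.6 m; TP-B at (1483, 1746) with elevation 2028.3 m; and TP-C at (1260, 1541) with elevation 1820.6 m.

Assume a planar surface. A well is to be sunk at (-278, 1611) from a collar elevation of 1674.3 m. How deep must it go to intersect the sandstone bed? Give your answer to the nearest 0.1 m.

Two edge vectors: TP-A→TP-B = (1291, 1431, 1387.7), TP-A→TP-C = (1068, 1226, 1180).
Normal n = (TP-A→TP-B) × (TP-A→TP-C) = (-12740.2, -41316.4, 54458).
So ∂z/∂E = −n_x/n_z = 0.233945 and ∂z/∂N = −n_y/n_z = 0.758684.
Intercept c from TP-A: 640.6 − 44.92 − 238.99 = 356.70.
At (-278, 1611): z_contact = −65.04 + 1222.24 + 356.70 = 1513.90 m.
Depth below ground = 1674.3 − 1513.90 = 160.4 m.

160.4 m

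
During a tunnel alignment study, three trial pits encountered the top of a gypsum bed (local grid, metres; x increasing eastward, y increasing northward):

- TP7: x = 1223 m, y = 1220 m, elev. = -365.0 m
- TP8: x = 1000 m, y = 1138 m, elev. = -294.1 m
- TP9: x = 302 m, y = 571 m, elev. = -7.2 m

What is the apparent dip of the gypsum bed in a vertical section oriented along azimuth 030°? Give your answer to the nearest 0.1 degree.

Two edge vectors: TP7→TP8 = (-223, -82, 70.9), TP7→TP9 = (-921, -649, 357.8).
Normal n = (TP7→TP8) × (TP7→TP9) = (16674.5, 14490.5, 69205).
So ∂z/∂x = −n_x/n_z = −0.24094 and ∂z/∂y = −n_y/n_z = −0.20939.
Unit vector along 030° is (sin 30°, cos 30°) = (0.5000, 0.8660).
Slope in that direction = a·(0.5000) + b·(0.8660) = −0.30180.
Apparent dip = arctan|0.30180| = 16.8° (true dip is 17.7°, so apparent ≤ true as expected).

16.8°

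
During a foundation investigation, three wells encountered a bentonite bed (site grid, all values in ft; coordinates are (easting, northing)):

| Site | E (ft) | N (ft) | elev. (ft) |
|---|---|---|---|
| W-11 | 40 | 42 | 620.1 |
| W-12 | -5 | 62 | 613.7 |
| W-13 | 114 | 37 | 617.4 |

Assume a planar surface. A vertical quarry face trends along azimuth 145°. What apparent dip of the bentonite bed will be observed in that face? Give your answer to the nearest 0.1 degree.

19.2°

Two edge vectors: W-11→W-12 = (-45, 20, -6.4), W-11→W-13 = (74, -5, -2.7).
Normal n = (W-11→W-12) × (W-11→W-13) = (-86, -595.1, -1255).
So ∂z/∂E = −n_x/n_z = −0.06853 and ∂z/∂N = −n_y/n_z = −0.47418.
Unit vector along 145° is (sin 145°, cos 145°) = (0.5736, -0.8192).
Slope in that direction = a·(0.5736) + b·(-0.8192) = 0.34912.
Apparent dip = arctan|0.34912| = 19.2° (true dip is 25.6°, so apparent ≤ true as expected).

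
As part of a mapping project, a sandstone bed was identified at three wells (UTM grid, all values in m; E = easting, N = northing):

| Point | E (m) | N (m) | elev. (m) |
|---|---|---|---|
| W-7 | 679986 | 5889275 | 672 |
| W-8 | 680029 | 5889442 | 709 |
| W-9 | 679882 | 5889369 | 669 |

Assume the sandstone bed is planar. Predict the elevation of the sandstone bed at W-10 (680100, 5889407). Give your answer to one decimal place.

Let the plane be z = a·E + b·N + c.
W-8−W-7: 43a + 167b = 37;  W-9−W-7: −104a + 94b = −3.
Solving gives a = 0.185847735, b = 0.173703877.
Then c = 672 − a·679986 − b·5889275 = −1148691.76.
At (680100, 5889407): z = 126395.0 + 1023012.8 − 1148691.76 = 716.1 m.

716.1 m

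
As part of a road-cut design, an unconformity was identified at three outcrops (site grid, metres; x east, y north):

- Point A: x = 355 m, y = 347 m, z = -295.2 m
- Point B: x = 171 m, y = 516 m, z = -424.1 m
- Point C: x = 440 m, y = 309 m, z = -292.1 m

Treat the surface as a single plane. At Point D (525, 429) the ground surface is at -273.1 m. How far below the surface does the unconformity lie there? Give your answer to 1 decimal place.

Two edge vectors: Point A→Point B = (-184, 169, -128.9), Point A→Point C = (85, -38, 3.1).
Normal n = (Point A→Point B) × (Point A→Point C) = (-4374.3, -10386.1, -7373).
So ∂z/∂x = −n_x/n_z = −0.59329 and ∂z/∂y = −n_y/n_z = −1.40867.
Intercept c from Point A: -295.2 + 210.62 + 488.81 = 404.22.
At (525, 429): z_contact = −311.48 − 604.32 + 404.22 = -511.57 m.
Depth below ground = -273.1 − (-511.57) = 238.5 m.

238.5 m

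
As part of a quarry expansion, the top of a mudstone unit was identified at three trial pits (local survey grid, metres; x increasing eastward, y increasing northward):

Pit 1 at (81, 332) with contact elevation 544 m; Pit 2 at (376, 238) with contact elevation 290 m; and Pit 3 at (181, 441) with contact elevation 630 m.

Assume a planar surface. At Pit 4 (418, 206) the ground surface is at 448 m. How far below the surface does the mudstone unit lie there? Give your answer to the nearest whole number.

217 m

Two edge vectors: Pit 1→Pit 2 = (295, -94, -254), Pit 1→Pit 3 = (100, 109, 86).
Normal n = (Pit 1→Pit 2) × (Pit 1→Pit 3) = (19602, -50770, 41555).
So ∂z/∂x = −n_x/n_z = −0.47171 and ∂z/∂y = −n_y/n_z = 1.22175.
Intercept c from Pit 1: 544 + 38.21 − 405.62 = 176.59.
At (418, 206): z_contact = −197.2 + 251.7 + 176.59 = 231.1 m.
Depth below ground = 448 − 231.1 = 217 m.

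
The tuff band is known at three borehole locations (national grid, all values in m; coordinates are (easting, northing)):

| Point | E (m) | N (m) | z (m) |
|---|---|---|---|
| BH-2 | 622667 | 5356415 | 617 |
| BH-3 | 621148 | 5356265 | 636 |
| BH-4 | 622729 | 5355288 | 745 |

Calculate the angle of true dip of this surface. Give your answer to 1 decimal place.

Two edge vectors: BH-2→BH-3 = (-1519, -150, 19), BH-2→BH-4 = (62, -1127, 128).
Normal n = (BH-2→BH-3) × (BH-2→BH-4) = (2213, 195610, 1721213).
So ∂z/∂E = −n_x/n_z = −0.00129 and ∂z/∂N = −n_y/n_z = −0.11365.
Gradient magnitude |∇z| = √(a² + b²) = √(0.00000 + 0.01292) = 0.11365.
True dip = arctan(0.11365) = 6.5°, dipping toward N (azimuth ≈ 001°).

6.5°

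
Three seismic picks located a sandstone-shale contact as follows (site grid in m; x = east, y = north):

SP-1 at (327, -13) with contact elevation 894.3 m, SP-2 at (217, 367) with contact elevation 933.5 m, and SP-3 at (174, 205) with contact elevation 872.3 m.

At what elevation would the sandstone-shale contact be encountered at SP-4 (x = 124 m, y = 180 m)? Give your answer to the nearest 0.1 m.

Let the plane be z = a·x + b·y + c.
SP-2−SP-1: −110a + 380b = 39.2;  SP-3−SP-1: −153a + 218b = −22.
Solving gives a = 0.49489, b = 0.24642.
Then c = 894.3 − a·327 − b·-13 = 735.67.
At (124, 180): z = 61.4 + 44.4 + 735.67 = 841.4 m.

841.4 m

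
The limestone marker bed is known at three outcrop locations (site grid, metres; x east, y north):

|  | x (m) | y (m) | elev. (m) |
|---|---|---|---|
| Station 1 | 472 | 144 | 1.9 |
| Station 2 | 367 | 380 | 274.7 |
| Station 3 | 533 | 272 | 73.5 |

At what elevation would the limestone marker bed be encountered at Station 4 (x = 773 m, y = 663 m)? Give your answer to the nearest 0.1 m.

Two edge vectors: Station 1→Station 2 = (-105, 236, 272.8), Station 1→Station 3 = (61, 128, 71.6).
Normal n = (Station 1→Station 2) × (Station 1→Station 3) = (-18020.8, 24158.8, -27836).
So ∂z/∂x = −n_x/n_z = −0.64739 and ∂z/∂y = −n_y/n_z = 0.86790.
Intercept c from Station 1: 1.9 + 305.57 − 124.98 = 182.49.
At (773, 663): z = −500.4 + 575.4 + 182.49 = 257.5 m.

257.5 m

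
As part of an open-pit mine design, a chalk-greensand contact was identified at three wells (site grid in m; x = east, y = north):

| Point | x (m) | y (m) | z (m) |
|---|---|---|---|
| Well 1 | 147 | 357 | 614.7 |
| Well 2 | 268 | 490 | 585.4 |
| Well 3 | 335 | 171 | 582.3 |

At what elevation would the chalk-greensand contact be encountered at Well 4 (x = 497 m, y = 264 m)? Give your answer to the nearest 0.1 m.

Two edge vectors: Well 1→Well 2 = (121, 133, -29.3), Well 1→Well 3 = (188, -186, -32.4).
Normal n = (Well 1→Well 2) × (Well 1→Well 3) = (-9759, -1588, -47510).
So ∂z/∂x = −n_x/n_z = −0.20541 and ∂z/∂y = −n_y/n_z = −0.03342.
Intercept c from Well 1: 614.7 + 30.20 + 11.93 = 656.83.
At (497, 264): z = −102.1 − 8.8 + 656.83 = 545.9 m.

545.9 m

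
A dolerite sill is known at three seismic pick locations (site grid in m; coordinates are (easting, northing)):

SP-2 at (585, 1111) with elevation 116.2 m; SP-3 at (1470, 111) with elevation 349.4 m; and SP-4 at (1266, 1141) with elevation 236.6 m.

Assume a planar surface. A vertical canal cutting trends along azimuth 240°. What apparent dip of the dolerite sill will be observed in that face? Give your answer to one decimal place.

6.8°

Two edge vectors: SP-2→SP-3 = (885, -1000, 233.2), SP-2→SP-4 = (681, 30, 120.4).
Normal n = (SP-2→SP-3) × (SP-2→SP-4) = (-127396, 52255.2, 707550).
So ∂z/∂E = −n_x/n_z = 0.18005 and ∂z/∂N = −n_y/n_z = −0.07385.
Unit vector along 240° is (sin 240°, cos 240°) = (-0.8660, -0.5000).
Slope in that direction = a·(-0.8660) + b·(-0.5000) = −0.11900.
Apparent dip = arctan|0.11900| = 6.8° (true dip is 11.0°, so apparent ≤ true as expected).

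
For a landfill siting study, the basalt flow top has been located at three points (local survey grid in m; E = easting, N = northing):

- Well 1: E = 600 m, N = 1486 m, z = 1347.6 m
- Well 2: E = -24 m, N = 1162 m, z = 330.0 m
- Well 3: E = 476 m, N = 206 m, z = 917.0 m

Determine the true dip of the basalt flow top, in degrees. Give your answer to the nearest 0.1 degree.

Two edge vectors: Well 1→Well 2 = (-624, -324, -1017.6), Well 1→Well 3 = (-124, -1280, -430.6).
Normal n = (Well 1→Well 2) × (Well 1→Well 3) = (-1163013.6, -142512, 758544).
So ∂z/∂E = −n_x/n_z = 1.53322 and ∂z/∂N = −n_y/n_z = 0.18788.
Gradient magnitude |∇z| = √(a² + b²) = √(2.35076 + 0.03530) = 1.54469.
True dip = arctan(1.54469) = 57.1°, dipping toward W (azimuth ≈ 263°).

57.1°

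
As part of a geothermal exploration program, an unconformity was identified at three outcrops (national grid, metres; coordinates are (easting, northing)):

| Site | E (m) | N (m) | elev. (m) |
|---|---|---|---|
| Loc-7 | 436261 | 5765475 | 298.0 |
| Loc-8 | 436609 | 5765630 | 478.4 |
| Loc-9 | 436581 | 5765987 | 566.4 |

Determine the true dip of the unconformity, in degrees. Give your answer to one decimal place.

Let the plane be z = a·E + b·N + c.
Loc-8−Loc-7: 348a + 155b = 180.4;  Loc-9−Loc-7: 320a + 512b = 268.4.
Solving gives a = 0.39481, b = 0.27746.
Gradient magnitude |∇z| = √(a² + b²) = √(0.15587 + 0.07699) = 0.48256.
True dip = arctan(0.48256) = 25.8°, dipping toward SW (azimuth ≈ 235°).

25.8°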